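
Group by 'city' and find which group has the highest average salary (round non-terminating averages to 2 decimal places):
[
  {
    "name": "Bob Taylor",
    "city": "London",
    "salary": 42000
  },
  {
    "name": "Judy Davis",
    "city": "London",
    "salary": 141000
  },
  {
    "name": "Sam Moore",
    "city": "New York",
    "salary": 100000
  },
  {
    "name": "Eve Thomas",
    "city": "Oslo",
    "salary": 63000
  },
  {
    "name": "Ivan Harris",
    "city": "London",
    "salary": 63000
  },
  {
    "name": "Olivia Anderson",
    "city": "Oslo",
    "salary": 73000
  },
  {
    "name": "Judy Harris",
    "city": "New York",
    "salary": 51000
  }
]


Group by: city

Groups:
  London: 3 people, avg salary = 246000/3 = $82000
  New York: 2 people, avg salary = 151000/2 = $75500
  Oslo: 2 people, avg salary = 136000/2 = $68000

Highest average salary: London ($82000)

London ($82000)


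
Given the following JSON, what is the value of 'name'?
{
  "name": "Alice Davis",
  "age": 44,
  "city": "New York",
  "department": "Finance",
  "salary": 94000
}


Looking up field 'name'
Value: Alice Davis

Alice Davis


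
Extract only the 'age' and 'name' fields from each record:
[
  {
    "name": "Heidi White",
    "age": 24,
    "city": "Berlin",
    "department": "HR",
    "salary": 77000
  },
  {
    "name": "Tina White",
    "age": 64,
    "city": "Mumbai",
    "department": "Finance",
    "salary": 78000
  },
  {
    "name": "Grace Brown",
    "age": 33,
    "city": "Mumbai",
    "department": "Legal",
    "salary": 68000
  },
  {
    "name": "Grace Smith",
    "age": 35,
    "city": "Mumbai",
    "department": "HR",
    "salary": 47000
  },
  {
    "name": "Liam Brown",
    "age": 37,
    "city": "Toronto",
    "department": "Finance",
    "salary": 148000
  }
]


Original: 5 records with fields: name, age, city, department, salary
Keep: ['age', 'name']
Drop: ['city', 'department', 'salary']
Result: 5 records, 2 fields each

[
  {
    "age": 24,
    "name": "Heidi White"
  },
  {
    "age": 64,
    "name": "Tina White"
  },
  {
    "age": 33,
    "name": "Grace Brown"
  },
  {
    "age": 35,
    "name": "Grace Smith"
  },
  {
    "age": 37,
    "name": "Liam Brown"
  }
]


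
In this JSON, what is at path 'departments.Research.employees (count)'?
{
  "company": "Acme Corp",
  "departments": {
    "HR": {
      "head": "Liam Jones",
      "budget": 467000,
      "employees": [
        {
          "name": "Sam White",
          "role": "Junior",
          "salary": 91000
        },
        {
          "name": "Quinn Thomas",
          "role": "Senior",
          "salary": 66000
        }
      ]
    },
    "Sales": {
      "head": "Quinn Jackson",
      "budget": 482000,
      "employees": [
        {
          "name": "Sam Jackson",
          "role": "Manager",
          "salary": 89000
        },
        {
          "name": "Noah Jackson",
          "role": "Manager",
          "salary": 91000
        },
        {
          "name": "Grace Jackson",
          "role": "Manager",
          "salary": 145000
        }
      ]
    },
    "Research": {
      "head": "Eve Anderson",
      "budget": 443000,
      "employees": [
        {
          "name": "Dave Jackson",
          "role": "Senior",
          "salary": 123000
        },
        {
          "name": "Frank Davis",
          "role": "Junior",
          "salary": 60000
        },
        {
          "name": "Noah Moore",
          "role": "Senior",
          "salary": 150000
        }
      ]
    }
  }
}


Path: departments.Research.employees (count)

Navigate:
  -> departments
  -> Research
  -> employees (array, length 3)

3


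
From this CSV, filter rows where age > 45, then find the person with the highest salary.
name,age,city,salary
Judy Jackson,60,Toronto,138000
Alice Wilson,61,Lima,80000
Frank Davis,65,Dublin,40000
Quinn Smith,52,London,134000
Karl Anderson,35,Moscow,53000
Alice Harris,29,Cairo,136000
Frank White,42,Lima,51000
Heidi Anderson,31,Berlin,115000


Filter: age > 45
Sort by: salary (descending)

Filtered records (4):
  Judy Jackson, age 60, salary $138000
  Quinn Smith, age 52, salary $134000
  Alice Wilson, age 61, salary $80000
  Frank Davis, age 65, salary $40000

Highest salary: Judy Jackson ($138000)

Judy Jackson


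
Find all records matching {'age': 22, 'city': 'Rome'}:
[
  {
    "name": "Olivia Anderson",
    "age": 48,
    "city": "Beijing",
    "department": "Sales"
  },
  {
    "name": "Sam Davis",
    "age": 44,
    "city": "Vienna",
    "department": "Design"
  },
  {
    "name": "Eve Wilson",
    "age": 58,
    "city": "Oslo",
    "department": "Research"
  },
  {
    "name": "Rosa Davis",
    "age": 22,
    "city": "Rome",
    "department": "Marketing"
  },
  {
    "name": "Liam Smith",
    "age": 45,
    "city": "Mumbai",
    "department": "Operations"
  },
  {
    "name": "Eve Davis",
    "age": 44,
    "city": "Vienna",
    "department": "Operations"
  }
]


Search criteria: {'age': 22, 'city': 'Rome'}

Checking 6 records:
  Olivia Anderson: {age: 48, city: Beijing}
  Sam Davis: {age: 44, city: Vienna}
  Eve Wilson: {age: 58, city: Oslo}
  Rosa Davis: {age: 22, city: Rome} <-- MATCH
  Liam Smith: {age: 45, city: Mumbai}
  Eve Davis: {age: 44, city: Vienna}

Matches: ["Rosa Davis"]

["Rosa Davis"]


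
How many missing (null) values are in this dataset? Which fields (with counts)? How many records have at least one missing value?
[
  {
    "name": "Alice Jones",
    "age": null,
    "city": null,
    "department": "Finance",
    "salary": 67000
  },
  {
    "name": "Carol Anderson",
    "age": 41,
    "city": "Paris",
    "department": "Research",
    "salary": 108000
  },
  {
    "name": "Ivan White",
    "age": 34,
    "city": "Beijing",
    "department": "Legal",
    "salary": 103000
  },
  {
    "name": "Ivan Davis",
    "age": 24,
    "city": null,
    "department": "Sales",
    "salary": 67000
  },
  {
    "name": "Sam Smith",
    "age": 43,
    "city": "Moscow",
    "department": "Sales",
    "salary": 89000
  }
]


Checking for missing (null) values in 5 records:

  Alice Jones: age, city
  Carol Anderson: complete
  Ivan White: complete
  Ivan Davis: city
  Sam Smith: complete

Per field:
  name: 0 missing
  age: 1 missing
  city: 2 missing
  department: 0 missing
  salary: 0 missing

Total missing values: 3
Records with any missing: 2

3 missing values (age: 1, city: 2); 2 incomplete records


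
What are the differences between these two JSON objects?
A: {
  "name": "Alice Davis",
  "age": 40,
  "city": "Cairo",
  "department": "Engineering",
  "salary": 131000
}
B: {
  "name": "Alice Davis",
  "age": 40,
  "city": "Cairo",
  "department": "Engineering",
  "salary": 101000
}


Comparing each field (in key order):
  name: same
  age: same
  city: same
  department: same
  salary: DIFFERENT
Differences:
  salary: 131000 -> 101000

1 field(s) changed

1 change: salary


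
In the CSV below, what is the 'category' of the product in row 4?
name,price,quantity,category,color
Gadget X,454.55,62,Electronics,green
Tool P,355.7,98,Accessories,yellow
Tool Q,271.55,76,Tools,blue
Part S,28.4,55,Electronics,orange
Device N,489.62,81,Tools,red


Query: Row 4 ('Part S'), column 'category'
Value: Electronics

Electronics


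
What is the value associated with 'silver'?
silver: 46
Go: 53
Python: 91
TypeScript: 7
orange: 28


Looking up key 'silver'
Value: 46

46


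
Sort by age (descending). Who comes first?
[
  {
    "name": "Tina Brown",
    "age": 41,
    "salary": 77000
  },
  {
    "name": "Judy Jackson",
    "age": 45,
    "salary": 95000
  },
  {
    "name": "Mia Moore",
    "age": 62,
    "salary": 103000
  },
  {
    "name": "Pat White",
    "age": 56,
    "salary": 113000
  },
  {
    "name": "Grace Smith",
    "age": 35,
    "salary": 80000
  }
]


Sort by: age (descending)

Sorted order:
  1. Mia Moore (age = 62)
  2. Pat White (age = 56)
  3. Judy Jackson (age = 45)
  4. Tina Brown (age = 41)
  5. Grace Smith (age = 35)

First: Mia Moore

Mia Moore


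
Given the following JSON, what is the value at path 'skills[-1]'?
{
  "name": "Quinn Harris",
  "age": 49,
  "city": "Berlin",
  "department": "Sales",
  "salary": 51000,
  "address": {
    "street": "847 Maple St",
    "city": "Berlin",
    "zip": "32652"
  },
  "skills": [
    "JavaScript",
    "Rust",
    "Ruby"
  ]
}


Query: skills[-1]
Path: skills -> last element
Value: Ruby

Ruby


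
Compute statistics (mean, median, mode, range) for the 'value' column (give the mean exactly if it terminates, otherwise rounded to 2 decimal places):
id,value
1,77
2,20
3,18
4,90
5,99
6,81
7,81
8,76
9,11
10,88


Data: [77, 20, 18, 90, 99, 81, 81, 76, 11, 88]
Count: 10
Sum: 641
Mean: 641/10 = 64.1
Sorted: [11, 18, 20, 76, 77, 81, 81, 88, 90, 99]
Median: 79.0
Mode: 81 (2 times)
Range: 99 - 11 = 88
Min: 11, Max: 99

mean=64.1, median=79.0, mode=81, range=88


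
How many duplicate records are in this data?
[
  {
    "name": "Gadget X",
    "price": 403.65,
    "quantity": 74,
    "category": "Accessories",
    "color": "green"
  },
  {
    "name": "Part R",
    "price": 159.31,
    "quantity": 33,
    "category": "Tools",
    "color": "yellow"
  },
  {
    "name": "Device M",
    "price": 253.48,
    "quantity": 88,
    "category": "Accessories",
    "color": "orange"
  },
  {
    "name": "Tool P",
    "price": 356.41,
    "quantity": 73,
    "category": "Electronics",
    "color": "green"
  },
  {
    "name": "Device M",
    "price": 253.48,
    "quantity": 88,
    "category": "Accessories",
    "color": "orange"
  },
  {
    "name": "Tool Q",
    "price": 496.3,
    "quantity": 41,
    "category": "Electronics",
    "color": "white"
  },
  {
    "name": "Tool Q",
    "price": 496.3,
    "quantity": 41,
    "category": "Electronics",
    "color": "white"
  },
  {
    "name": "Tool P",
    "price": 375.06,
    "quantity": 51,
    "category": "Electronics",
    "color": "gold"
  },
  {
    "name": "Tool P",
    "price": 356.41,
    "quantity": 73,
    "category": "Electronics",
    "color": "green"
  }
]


Checking 9 records for duplicates:

  Row 1: Gadget X ($403.65, qty 74)
  Row 2: Part R ($159.31, qty 33)
  Row 3: Device M ($253.48, qty 88)
  Row 4: Tool P ($356.41, qty 73)
  Row 5: Device M ($253.48, qty 88) <-- DUPLICATE
  Row 6: Tool Q ($496.3, qty 41)
  Row 7: Tool Q ($496.3, qty 41) <-- DUPLICATE
  Row 8: Tool P ($375.06, qty 51)
  Row 9: Tool P ($356.41, qty 73) <-- DUPLICATE

Duplicates found: 3
Unique records: 6

3 duplicates, 6 unique


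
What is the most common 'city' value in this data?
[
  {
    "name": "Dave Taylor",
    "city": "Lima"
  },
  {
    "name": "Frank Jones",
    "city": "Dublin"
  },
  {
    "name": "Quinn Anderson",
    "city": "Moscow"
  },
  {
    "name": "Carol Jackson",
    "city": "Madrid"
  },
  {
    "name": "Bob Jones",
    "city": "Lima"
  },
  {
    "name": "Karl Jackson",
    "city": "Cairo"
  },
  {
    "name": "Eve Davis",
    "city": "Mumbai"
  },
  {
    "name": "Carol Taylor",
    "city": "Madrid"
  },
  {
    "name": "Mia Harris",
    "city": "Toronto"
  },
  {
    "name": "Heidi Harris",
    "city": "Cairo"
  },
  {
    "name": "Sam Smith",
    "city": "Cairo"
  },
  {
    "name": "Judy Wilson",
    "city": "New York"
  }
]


Counting 'city' values across 12 records:

  Cairo: 3 ###
  Lima: 2 ##
  Madrid: 2 ##
  Dublin: 1 #
  Moscow: 1 #
  Mumbai: 1 #
  Toronto: 1 #
  New York: 1 #

Most common: Cairo (3 times)

Cairo (3 times)


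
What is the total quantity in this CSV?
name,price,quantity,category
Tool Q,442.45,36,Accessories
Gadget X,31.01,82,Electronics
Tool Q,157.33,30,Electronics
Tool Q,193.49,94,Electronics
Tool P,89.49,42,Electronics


Computing total quantity:
Values: [36, 82, 30, 94, 42]
Sum = 284

284


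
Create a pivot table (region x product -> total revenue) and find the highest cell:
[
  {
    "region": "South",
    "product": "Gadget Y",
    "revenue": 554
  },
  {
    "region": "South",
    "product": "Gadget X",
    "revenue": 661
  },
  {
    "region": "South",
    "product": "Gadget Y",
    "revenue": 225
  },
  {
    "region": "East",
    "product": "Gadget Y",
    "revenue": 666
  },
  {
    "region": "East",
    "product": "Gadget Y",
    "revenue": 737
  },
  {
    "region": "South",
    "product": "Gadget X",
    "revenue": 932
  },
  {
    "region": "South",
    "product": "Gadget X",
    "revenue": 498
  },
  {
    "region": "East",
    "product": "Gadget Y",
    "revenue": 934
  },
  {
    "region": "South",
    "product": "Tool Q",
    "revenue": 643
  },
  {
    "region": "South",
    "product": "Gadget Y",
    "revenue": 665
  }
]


Pivot: region (rows) x product (columns) -> total revenue

     Gadget X      Gadget Y      Tool Q      
East             0          2337             0  
South         2091          1444           643  

Highest: East / Gadget Y = $2337

East / Gadget Y = $2337


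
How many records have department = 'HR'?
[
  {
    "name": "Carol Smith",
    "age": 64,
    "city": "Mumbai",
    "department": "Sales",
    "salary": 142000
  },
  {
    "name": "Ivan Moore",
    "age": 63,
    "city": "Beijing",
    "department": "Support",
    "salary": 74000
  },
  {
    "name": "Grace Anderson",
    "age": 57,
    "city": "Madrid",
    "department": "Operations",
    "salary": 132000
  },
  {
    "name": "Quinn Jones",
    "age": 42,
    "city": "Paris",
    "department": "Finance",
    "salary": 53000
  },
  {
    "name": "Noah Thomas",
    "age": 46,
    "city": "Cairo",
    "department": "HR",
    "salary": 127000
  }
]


Data: 5 records
Condition: department = 'HR'

Checking each record:
  Carol Smith: Sales
  Ivan Moore: Support
  Grace Anderson: Operations
  Quinn Jones: Finance
  Noah Thomas: HR MATCH

Count: 1

1


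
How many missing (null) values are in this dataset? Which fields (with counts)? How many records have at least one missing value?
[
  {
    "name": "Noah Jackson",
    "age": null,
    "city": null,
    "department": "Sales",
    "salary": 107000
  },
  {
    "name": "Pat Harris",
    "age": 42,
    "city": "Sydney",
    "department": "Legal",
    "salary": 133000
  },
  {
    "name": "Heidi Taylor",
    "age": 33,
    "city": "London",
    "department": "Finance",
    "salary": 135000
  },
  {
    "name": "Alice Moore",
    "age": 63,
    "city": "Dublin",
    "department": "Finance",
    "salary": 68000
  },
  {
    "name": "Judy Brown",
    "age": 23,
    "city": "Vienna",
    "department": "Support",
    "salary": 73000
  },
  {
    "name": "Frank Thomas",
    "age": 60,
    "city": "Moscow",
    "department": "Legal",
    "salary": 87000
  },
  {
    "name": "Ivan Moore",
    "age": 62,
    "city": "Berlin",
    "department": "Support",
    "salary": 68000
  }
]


Checking for missing (null) values in 7 records:

  Noah Jackson: age, city
  Pat Harris: complete
  Heidi Taylor: complete
  Alice Moore: complete
  Judy Brown: complete
  Frank Thomas: complete
  Ivan Moore: complete

Per field:
  name: 0 missing
  age: 1 missing
  city: 1 missing
  department: 0 missing
  salary: 0 missing

Total missing values: 2
Records with any missing: 1

2 missing values (age: 1, city: 1); 1 incomplete records


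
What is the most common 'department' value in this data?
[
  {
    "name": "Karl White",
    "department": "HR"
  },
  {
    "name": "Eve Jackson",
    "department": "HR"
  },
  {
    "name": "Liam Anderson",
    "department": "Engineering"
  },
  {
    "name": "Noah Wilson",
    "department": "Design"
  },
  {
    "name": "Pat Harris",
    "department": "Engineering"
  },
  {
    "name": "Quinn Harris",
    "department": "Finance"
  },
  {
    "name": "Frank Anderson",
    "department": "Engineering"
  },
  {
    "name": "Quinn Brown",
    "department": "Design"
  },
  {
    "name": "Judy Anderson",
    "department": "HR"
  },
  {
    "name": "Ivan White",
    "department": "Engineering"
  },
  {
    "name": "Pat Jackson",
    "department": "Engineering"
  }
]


Counting 'department' values across 11 records:

  Engineering: 5 #####
  HR: 3 ###
  Design: 2 ##
  Finance: 1 #

Most common: Engineering (5 times)

Engineering (5 times)


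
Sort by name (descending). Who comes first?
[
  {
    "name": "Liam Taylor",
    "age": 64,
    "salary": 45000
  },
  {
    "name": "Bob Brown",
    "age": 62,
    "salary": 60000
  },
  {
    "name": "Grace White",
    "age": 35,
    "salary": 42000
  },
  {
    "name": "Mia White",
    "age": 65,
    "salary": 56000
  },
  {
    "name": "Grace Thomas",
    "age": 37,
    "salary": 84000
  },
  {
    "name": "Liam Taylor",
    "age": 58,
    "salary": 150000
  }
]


Sort by: name (descending)

Sorted order:
  1. Mia White (name = Mia White)
  2. Liam Taylor (name = Liam Taylor)
  3. Liam Taylor (name = Liam Taylor)
  4. Grace White (name = Grace White)
  5. Grace Thomas (name = Grace Thomas)
  6. Bob Brown (name = Bob Brown)

First: Mia White

Mia White


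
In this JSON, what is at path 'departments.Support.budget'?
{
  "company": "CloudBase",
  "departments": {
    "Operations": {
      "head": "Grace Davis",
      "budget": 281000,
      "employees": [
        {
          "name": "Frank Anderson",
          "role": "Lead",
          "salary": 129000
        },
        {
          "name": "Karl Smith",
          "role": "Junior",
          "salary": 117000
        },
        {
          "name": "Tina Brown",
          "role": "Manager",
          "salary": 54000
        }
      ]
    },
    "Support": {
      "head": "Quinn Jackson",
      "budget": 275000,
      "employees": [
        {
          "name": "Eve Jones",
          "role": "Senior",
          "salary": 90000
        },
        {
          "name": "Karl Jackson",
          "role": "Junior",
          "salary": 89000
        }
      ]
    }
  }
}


Path: departments.Support.budget

Navigate:
  -> departments
  -> Support
  -> budget = 275000

275000


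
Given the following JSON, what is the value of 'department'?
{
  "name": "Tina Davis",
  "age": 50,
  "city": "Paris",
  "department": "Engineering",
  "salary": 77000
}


Looking up field 'department'
Value: Engineering

Engineering


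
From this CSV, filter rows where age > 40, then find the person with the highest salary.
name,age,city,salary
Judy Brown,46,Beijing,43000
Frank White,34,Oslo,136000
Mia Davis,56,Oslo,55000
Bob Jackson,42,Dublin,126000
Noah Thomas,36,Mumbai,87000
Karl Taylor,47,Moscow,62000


Filter: age > 40
Sort by: salary (descending)

Filtered records (4):
  Bob Jackson, age 42, salary $126000
  Karl Taylor, age 47, salary $62000
  Mia Davis, age 56, salary $55000
  Judy Brown, age 46, salary $43000

Highest salary: Bob Jackson ($126000)

Bob Jackson


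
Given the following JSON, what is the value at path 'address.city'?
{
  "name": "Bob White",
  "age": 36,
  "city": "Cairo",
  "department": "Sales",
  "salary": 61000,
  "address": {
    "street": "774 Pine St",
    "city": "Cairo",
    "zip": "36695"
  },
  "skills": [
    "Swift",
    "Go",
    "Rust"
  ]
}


Query: address.city
Path: address -> city
Value: Cairo

Cairo


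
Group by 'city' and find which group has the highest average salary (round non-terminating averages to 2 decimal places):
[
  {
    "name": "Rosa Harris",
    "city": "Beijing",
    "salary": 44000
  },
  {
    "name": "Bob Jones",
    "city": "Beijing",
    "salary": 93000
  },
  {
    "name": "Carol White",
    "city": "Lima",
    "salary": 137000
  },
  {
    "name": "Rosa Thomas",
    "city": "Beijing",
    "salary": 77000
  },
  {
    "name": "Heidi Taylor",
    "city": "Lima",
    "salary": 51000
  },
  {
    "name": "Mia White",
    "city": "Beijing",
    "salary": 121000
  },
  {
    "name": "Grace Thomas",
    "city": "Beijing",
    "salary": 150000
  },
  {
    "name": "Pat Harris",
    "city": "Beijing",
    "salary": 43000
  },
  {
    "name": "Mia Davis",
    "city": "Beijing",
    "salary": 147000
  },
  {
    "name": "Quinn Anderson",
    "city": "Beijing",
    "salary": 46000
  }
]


Group by: city

Groups:
  Beijing: 8 people, avg salary = 721000/8 = $90125
  Lima: 2 people, avg salary = 188000/2 = $94000

Highest average salary: Lima ($94000)

Lima ($94000)


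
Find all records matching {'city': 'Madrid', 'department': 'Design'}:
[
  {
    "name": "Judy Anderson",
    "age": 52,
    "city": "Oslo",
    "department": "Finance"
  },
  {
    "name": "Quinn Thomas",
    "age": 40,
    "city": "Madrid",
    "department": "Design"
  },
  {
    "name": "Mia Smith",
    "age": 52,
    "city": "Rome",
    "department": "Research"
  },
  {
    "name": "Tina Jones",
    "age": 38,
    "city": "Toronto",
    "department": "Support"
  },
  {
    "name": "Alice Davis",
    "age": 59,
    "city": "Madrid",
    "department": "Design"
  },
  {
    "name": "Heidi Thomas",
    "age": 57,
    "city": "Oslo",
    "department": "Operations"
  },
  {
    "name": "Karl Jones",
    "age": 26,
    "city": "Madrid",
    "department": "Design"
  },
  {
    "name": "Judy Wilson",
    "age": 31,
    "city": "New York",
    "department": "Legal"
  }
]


Search criteria: {'city': 'Madrid', 'department': 'Design'}

Checking 8 records:
  Judy Anderson: {city: Oslo, department: Finance}
  Quinn Thomas: {city: Madrid, department: Design} <-- MATCH
  Mia Smith: {city: Rome, department: Research}
  Tina Jones: {city: Toronto, department: Support}
  Alice Davis: {city: Madrid, department: Design} <-- MATCH
  Heidi Thomas: {city: Oslo, department: Operations}
  Karl Jones: {city: Madrid, department: Design} <-- MATCH
  Judy Wilson: {city: New York, department: Legal}

Matches: ["Quinn Thomas", "Alice Davis", "Karl Jones"]

["Quinn Thomas", "Alice Davis", "Karl Jones"]


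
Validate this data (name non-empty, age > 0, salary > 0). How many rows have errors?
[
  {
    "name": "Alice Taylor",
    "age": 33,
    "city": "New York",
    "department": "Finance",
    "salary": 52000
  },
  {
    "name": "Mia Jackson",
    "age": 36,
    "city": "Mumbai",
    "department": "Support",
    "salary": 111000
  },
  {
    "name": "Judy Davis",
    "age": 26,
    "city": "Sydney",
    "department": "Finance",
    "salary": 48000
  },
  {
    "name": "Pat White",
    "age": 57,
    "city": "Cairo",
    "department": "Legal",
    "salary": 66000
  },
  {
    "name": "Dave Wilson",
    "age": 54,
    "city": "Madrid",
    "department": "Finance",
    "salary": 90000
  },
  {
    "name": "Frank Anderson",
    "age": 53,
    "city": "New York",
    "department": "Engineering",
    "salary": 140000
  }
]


Validating 6 records:
Rules: name non-empty, age > 0, salary > 0

  Row 1 (Alice Taylor): OK
  Row 2 (Mia Jackson): OK
  Row 3 (Judy Davis): OK
  Row 4 (Pat White): OK
  Row 5 (Dave Wilson): OK
  Row 6 (Frank Anderson): OK

Total errors: 0

0 errors


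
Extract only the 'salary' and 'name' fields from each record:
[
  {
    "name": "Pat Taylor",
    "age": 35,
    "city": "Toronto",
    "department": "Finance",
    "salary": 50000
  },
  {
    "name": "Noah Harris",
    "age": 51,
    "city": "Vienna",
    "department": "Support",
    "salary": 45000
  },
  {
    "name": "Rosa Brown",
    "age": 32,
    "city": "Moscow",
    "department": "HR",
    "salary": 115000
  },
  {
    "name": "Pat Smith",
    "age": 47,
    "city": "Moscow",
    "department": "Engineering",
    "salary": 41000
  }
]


Original: 4 records with fields: name, age, city, department, salary
Keep: ['salary', 'name']
Drop: ['age', 'city', 'department']
Result: 4 records, 2 fields each

[
  {
    "salary": 50000,
    "name": "Pat Taylor"
  },
  {
    "salary": 45000,
    "name": "Noah Harris"
  },
  {
    "salary": 115000,
    "name": "Rosa Brown"
  },
  {
    "salary": 41000,
    "name": "Pat Smith"
  }
]


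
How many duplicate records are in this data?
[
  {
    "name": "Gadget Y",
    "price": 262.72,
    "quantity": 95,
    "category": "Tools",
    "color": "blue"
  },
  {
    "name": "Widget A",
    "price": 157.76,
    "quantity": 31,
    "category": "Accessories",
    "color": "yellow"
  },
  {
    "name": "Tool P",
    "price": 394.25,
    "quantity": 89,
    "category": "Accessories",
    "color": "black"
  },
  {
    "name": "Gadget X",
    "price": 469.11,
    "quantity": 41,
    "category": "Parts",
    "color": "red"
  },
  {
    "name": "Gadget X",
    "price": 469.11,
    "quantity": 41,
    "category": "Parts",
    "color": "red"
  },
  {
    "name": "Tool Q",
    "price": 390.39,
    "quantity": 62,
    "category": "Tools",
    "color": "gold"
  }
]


Checking 6 records for duplicates:

  Row 1: Gadget Y ($262.72, qty 95)
  Row 2: Widget A ($157.76, qty 31)
  Row 3: Tool P ($394.25, qty 89)
  Row 4: Gadget X ($469.11, qty 41)
  Row 5: Gadget X ($469.11, qty 41) <-- DUPLICATE
  Row 6: Tool Q ($390.39, qty 62)

Duplicates found: 1
Unique records: 5

1 duplicates, 5 unique


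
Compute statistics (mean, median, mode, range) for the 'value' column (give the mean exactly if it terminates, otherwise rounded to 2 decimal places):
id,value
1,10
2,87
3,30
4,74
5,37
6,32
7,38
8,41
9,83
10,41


Data: [10, 87, 30, 74, 37, 32, 38, 41, 83, 41]
Count: 10
Sum: 473
Mean: 473/10 = 47.3
Sorted: [10, 30, 32, 37, 38, 41, 41, 74, 83, 87]
Median: 39.5
Mode: 41 (2 times)
Range: 87 - 10 = 77
Min: 10, Max: 87

mean=47.3, median=39.5, mode=41, range=77


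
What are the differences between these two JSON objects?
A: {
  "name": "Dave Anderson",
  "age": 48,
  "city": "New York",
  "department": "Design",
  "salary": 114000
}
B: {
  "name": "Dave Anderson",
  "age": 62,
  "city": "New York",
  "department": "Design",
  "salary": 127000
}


Comparing each field (in key order):
  name: same
  age: DIFFERENT
  city: same
  department: same
  salary: DIFFERENT
Differences:
  age: 48 -> 62
  salary: 114000 -> 127000

2 field(s) changed

2 changes: age, salary


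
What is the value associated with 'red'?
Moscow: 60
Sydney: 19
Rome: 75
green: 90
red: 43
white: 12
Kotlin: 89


Looking up key 'red'
Value: 43

43


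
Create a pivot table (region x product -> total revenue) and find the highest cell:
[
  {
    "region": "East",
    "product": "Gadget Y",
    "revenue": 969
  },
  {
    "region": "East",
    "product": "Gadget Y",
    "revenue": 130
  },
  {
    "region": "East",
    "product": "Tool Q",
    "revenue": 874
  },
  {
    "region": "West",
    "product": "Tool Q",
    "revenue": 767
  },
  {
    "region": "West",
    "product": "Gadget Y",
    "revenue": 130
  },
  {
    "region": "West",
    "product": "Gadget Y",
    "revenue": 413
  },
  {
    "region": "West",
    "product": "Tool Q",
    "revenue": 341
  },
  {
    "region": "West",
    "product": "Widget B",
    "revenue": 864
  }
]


Pivot: region (rows) x product (columns) -> total revenue

     Gadget Y      Tool Q        Widget B    
East          1099           874             0  
West           543          1108           864  

Highest: West / Tool Q = $1108

West / Tool Q = $1108


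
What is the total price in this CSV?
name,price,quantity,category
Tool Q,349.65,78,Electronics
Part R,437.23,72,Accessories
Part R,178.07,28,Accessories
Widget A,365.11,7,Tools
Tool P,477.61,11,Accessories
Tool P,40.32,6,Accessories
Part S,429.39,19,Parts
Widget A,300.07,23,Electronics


Computing total price:
Values: [349.65, 437.23, 178.07, 365.11, 477.61, 40.32, 429.39, 300.07]
Sum = 2577.45

2577.45


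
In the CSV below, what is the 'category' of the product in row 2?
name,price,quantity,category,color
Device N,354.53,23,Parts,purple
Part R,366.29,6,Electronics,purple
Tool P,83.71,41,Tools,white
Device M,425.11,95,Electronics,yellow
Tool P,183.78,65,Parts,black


Query: Row 2 ('Part R'), column 'category'
Value: Electronics

Electronics


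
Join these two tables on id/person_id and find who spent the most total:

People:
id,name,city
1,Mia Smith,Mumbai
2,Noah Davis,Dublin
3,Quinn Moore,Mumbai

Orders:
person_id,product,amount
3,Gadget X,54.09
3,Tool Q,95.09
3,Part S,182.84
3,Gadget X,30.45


Join on: people.id = orders.person_id

Joined rows:
  Quinn Moore (Mumbai) bought Gadget X for $54.09
  Quinn Moore (Mumbai) bought Tool Q for $95.09
  Quinn Moore (Mumbai) bought Part S for $182.84
  Quinn Moore (Mumbai) bought Gadget X for $30.45

Total per person:
  Quinn Moore: $362.47

Top spender: Quinn Moore ($362.47)

Quinn Moore ($362.47)


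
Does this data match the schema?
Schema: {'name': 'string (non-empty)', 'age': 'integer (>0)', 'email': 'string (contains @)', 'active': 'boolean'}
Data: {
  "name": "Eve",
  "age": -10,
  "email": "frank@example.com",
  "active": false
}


Validating each field against schema:
  name: OK (non-empty string)
  age: FAIL (-10 is not > 0)
  email: OK (string with @)
  active: OK (boolean)

Result: INVALID (1 error: age)

INVALID (1 error: age)


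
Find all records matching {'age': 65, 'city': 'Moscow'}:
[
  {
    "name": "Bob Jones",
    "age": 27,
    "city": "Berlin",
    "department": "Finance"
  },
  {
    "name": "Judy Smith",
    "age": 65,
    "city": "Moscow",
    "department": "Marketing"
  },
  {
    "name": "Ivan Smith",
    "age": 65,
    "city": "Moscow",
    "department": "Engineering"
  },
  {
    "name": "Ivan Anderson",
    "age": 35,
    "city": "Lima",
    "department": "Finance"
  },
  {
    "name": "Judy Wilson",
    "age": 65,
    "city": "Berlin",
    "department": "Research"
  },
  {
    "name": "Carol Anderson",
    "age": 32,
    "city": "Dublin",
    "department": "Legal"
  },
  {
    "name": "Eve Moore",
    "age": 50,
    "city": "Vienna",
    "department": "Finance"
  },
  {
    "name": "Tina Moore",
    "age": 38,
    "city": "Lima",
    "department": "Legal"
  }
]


Search criteria: {'age': 65, 'city': 'Moscow'}

Checking 8 records:
  Bob Jones: {age: 27, city: Berlin}
  Judy Smith: {age: 65, city: Moscow} <-- MATCH
  Ivan Smith: {age: 65, city: Moscow} <-- MATCH
  Ivan Anderson: {age: 35, city: Lima}
  Judy Wilson: {age: 65, city: Berlin}
  Carol Anderson: {age: 32, city: Dublin}
  Eve Moore: {age: 50, city: Vienna}
  Tina Moore: {age: 38, city: Lima}

Matches: ["Judy Smith", "Ivan Smith"]

["Judy Smith", "Ivan Smith"]


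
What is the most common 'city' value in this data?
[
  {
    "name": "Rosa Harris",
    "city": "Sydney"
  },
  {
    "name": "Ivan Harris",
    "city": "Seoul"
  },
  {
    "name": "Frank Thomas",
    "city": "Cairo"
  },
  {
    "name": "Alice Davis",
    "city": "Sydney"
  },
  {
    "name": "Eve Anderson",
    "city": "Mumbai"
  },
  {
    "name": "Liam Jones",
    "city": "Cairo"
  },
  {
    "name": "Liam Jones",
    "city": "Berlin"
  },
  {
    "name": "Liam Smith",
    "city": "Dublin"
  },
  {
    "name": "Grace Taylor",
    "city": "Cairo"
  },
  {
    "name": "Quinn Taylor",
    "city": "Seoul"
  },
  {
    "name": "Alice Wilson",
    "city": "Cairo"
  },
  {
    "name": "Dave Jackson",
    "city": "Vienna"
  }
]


Counting 'city' values across 12 records:

  Cairo: 4 ####
  Sydney: 2 ##
  Seoul: 2 ##
  Mumbai: 1 #
  Berlin: 1 #
  Dublin: 1 #
  Vienna: 1 #

Most common: Cairo (4 times)

Cairo (4 times)


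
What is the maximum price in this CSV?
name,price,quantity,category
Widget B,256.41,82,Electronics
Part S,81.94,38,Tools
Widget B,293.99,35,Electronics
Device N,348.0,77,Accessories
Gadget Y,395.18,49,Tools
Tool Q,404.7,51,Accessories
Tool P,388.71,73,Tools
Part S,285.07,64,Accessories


Computing maximum price:
Values: [256.41, 81.94, 293.99, 348.0, 395.18, 404.7, 388.71, 285.07]
Max = 404.7

404.7


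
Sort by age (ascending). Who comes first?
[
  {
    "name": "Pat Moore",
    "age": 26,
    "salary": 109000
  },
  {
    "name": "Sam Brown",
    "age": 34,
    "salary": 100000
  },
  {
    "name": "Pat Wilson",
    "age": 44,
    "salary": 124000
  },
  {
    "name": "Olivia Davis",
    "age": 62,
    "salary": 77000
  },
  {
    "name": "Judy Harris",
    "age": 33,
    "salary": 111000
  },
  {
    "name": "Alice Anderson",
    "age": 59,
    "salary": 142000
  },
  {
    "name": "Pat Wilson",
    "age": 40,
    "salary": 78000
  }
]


Sort by: age (ascending)

Sorted order:
  1. Pat Moore (age = 26)
  2. Judy Harris (age = 33)
  3. Sam Brown (age = 34)
  4. Pat Wilson (age = 40)
  5. Pat Wilson (age = 44)
  6. Alice Anderson (age = 59)
  7. Olivia Davis (age = 62)

First: Pat Moore

Pat Moore


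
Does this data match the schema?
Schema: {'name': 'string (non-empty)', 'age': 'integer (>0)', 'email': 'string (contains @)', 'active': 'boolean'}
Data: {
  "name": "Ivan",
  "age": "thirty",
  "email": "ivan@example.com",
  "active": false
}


Validating each field against schema:
  name: OK (non-empty string)
  age: FAIL ("thirty" is not an integer)
  email: OK (string with @)
  active: OK (boolean)

Result: INVALID (1 error: age)

INVALID (1 error: age)


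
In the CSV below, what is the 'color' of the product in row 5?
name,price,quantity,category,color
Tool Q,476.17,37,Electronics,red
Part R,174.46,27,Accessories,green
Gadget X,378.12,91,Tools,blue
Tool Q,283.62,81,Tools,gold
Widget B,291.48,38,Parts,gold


Query: Row 5 ('Widget B'), column 'color'
Value: gold

gold


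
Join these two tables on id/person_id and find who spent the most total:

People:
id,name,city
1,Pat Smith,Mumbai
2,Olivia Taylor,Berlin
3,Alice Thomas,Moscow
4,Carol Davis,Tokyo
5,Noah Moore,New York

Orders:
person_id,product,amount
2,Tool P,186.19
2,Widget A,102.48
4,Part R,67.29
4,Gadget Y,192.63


Join on: people.id = orders.person_id

Joined rows:
  Olivia Taylor (Berlin) bought Tool P for $186.19
  Olivia Taylor (Berlin) bought Widget A for $102.48
  Carol Davis (Tokyo) bought Part R for $67.29
  Carol Davis (Tokyo) bought Gadget Y for $192.63

Total per person:
  Olivia Taylor: $288.67
  Carol Davis: $259.92

Top spender: Olivia Taylor ($288.67)

Olivia Taylor ($288.67)


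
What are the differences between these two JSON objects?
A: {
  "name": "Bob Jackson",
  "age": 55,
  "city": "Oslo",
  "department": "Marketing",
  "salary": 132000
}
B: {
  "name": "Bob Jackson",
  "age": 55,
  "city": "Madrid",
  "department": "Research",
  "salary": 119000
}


Comparing each field (in key order):
  name: same
  age: same
  city: DIFFERENT
  department: DIFFERENT
  salary: DIFFERENT
Differences:
  city: Oslo -> Madrid
  department: Marketing -> Research
  salary: 132000 -> 119000

3 field(s) changed

3 changes: city, department, salary


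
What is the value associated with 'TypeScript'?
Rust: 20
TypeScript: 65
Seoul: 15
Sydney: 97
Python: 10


Looking up key 'TypeScript'
Value: 65

65


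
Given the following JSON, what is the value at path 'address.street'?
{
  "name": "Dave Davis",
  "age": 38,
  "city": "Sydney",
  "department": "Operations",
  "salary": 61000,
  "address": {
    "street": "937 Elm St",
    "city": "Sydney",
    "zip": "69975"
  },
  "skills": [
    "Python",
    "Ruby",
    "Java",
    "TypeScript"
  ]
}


Query: address.street
Path: address -> street
Value: 937 Elm St

937 Elm St


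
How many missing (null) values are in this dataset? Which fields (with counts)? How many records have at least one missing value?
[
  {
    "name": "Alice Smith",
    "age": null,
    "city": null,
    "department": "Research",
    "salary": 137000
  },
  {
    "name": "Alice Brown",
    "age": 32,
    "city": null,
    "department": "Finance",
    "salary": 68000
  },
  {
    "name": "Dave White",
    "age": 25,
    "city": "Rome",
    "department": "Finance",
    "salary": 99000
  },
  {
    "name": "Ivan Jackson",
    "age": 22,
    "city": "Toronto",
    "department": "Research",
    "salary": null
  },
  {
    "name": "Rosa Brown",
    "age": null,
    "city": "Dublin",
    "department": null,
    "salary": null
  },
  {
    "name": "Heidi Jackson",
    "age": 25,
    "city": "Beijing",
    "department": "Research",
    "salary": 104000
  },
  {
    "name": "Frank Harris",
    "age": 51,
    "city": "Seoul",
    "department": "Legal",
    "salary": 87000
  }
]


Checking for missing (null) values in 7 records:

  Alice Smith: age, city
  Alice Brown: city
  Dave White: complete
  Ivan Jackson: salary
  Rosa Brown: age, department, salary
  Heidi Jackson: complete
  Frank Harris: complete

Per field:
  name: 0 missing
  age: 2 missing
  city: 2 missing
  department: 1 missing
  salary: 2 missing

Total missing values: 7
Records with any missing: 4

7 missing values (age: 2, city: 2, department: 1, salary: 2); 4 incomplete records


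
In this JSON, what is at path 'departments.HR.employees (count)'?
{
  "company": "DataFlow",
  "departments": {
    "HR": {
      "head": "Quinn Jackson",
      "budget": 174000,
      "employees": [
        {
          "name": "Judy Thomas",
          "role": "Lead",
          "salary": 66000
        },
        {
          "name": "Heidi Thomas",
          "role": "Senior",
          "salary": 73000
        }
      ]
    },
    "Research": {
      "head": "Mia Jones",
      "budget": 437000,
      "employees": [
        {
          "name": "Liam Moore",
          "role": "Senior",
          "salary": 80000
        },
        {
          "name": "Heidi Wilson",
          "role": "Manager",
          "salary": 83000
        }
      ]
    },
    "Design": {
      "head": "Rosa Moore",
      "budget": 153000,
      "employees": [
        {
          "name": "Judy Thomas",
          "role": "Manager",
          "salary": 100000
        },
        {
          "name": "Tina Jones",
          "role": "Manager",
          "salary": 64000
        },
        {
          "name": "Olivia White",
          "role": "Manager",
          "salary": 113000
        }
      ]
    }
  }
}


Path: departments.HR.employees (count)

Navigate:
  -> departments
  -> HR
  -> employees (array, length 2)

2


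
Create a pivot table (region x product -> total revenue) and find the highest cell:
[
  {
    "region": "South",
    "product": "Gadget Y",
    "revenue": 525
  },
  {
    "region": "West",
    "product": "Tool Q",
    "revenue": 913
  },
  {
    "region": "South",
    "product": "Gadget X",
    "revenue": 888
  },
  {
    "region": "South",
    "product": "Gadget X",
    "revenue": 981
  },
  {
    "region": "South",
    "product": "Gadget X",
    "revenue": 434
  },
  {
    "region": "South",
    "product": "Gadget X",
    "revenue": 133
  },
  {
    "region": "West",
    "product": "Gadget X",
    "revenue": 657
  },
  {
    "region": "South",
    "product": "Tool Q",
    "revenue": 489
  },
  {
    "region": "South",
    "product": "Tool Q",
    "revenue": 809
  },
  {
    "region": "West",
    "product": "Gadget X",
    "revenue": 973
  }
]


Pivot: region (rows) x product (columns) -> total revenue

     Gadget X      Gadget Y      Tool Q      
South         2436           525          1298  
West          1630             0           913  

Highest: South / Gadget X = $2436

South / Gadget X = $2436


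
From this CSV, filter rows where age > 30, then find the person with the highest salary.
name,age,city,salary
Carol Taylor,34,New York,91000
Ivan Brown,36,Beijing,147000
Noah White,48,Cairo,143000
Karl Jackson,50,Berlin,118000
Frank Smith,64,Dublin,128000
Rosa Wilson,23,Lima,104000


Filter: age > 30
Sort by: salary (descending)

Filtered records (5):
  Ivan Brown, age 36, salary $147000
  Noah White, age 48, salary $143000
  Frank Smith, age 64, salary $128000
  Karl Jackson, age 50, salary $118000
  Carol Taylor, age 34, salary $91000

Highest salary: Ivan Brown ($147000)

Ivan Brown


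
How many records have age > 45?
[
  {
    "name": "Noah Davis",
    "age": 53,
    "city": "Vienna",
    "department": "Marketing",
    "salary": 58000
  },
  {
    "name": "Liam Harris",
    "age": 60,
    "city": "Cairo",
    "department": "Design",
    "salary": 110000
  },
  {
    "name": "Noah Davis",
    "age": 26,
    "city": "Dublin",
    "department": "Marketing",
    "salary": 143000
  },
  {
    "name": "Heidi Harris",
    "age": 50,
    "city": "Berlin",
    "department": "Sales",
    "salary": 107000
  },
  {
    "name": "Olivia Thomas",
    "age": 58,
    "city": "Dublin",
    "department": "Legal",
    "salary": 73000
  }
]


Data: 5 records
Condition: age > 45

Checking each record:
  Noah Davis: 53 MATCH
  Liam Harris: 60 MATCH
  Noah Davis: 26
  Heidi Harris: 50 MATCH
  Olivia Thomas: 58 MATCH

Count: 4

4


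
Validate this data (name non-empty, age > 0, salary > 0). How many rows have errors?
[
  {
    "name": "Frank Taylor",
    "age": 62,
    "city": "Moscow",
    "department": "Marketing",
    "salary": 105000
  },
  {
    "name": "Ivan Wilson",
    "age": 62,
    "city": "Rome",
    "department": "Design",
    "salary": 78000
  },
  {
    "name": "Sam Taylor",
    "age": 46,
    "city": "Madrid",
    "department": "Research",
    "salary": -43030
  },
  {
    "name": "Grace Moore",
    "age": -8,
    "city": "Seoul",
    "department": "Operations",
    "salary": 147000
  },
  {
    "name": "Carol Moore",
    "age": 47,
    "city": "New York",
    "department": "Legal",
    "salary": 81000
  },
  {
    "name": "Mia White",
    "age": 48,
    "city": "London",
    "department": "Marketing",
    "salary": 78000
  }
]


Validating 6 records:
Rules: name non-empty, age > 0, salary > 0

  Row 1 (Frank Taylor): OK
  Row 2 (Ivan Wilson): OK
  Row 3 (Sam Taylor): negative salary: -43030
  Row 4 (Grace Moore): negative age: -8
  Row 5 (Carol Moore): OK
  Row 6 (Mia White): OK

Total errors: 2

2 errors
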